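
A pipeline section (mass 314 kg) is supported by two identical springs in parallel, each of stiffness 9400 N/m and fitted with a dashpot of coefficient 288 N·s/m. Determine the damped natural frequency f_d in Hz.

1.23 Hz

Parallel springs add: k_eq = 2 × 9400 = 18800 N/m.
ω_n = √(k_eq/m) = √(18800/314) = 7.738 rad/s.
Critical damping c_c = 2√(k_eq·m) = 2√(18800 × 314) = 4859 N·s/m, so ζ = c/c_c = 288/4859 = 0.05927.
ω_d = ω_n√(1 − ζ²) = 7.738 × √(1 − 0.00351) = 7.724 rad/s.
f_d = ω_d/(2π) = 1.229 Hz.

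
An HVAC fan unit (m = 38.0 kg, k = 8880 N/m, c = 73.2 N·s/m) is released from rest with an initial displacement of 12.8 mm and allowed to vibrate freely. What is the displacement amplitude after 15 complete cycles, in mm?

0.0334 mm

ζ = c/(2√(km)) = 73.2/(2√(8880 × 38.0)) = 73.2/1162 = 0.06301.
Logarithmic decrement δ = 2πζ/√(1 − ζ²) = 2π × 0.06301/√(1 − 0.00397) = 0.3967.
After n cycles, x_n/x₀ = e^(−nδ), so x_15 = 12.8 × e^(−15 × 0.3967) = 12.8 × 0.002606 = 0.03335 mm.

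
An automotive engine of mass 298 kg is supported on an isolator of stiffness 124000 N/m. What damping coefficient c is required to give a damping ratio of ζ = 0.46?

5590 N·s/m

c_c = 2√(k·m) = 2√(124000 × 298) = 12160 N·s/m.
c = ζ·c_c = 0.46 × 12160 = 5593 N·s/m.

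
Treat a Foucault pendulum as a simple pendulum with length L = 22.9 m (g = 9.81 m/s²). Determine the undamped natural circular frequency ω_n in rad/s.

0.655 rad/s

For a simple pendulum ω_n = √(g/L) = √(9.81/22.9) = √0.4284 = 0.6545 rad/s.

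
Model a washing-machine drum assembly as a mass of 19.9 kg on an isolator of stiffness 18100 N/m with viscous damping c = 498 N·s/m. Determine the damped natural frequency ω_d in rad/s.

27.4 rad/s

ω_n = √(k/m) = √(18100/19.9) = 30.16 rad/s.
Critical damping c_c = 2√(k·m) = 2√(18100 × 19.9) = 1200 N·s/m, so ζ = c/c_c = 498/1200 = 0.4149.
ω_d = ω_n√(1 − ζ²) = 30.16 × √(1 − 0.172) = 27.44 rad/s.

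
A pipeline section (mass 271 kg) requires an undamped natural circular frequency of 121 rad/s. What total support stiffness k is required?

3970000 N/m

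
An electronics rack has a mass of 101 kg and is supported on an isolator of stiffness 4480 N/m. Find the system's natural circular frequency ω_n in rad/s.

6.66 rad/s

ω_n = √(k/m) = √(4480/101) = √44.36 = 6.660 rad/s.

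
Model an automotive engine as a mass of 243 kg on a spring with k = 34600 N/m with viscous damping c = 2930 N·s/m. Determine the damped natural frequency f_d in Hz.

ω_n = √(k/m) = √(34600/243) = 11.93 rad/s.
Critical damping c_c = 2√(k·m) = 2√(34600 × 243) = 5799 N·s/m, so ζ = c/c_c = 2930/5799 = 0.5052.
ω_d = ω_n√(1 − ζ²) = 11.93 × √(1 − 0.255) = 10.30 rad/s.
f_d = ω_d/(2π) = 1.639 Hz.

1.64 Hz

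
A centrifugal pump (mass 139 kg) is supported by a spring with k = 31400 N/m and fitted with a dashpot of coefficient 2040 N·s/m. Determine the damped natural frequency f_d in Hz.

ω_n = √(k/m) = √(31400/139) = 15.03 rad/s.
Critical damping c_c = 2√(k·m) = 2√(31400 × 139) = 4178 N·s/m, so ζ = c/c_c = 2040/4178 = 0.4882.
ω_d = ω_n√(1 − ζ²) = 15.03 × √(1 − 0.238) = 13.12 rad/s.
f_d = ω_d/(2π) = 2.088 Hz.

2.09 Hz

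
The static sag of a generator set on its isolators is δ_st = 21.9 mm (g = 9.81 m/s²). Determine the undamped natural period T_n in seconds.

0.297 s

ω_n = √(g/δ_st) = √(9.81/0.0219) = √447.9 = 21.16 rad/s.
T_n = 2π/ω_n = 6.283/21.16 = 0.2969 s.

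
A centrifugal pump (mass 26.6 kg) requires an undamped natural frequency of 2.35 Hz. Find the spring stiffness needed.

5800 N/m

ω_n = 2πf_n = 2π × 2.35 = 14.77 rad/s.
k = m·ω_n² = 26.6 × 14.77² = 26.6 × 218.0 = 5799 N/m.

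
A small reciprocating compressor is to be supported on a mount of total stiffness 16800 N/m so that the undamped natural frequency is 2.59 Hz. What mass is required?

63.4 kg

ω_n = 2πf_n = 2π × 2.59 = 16.27 rad/s.
m = k/ω_n² = 16800/16.27² = 16800/264.8 = 63.44 kg.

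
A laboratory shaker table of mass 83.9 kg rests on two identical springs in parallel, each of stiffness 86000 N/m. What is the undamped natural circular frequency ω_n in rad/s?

45.3 rad/s

Parallel springs add: k_eq = 2 × 86000 = 172000 N/m.
ω_n = √(k_eq/m) = √(172000/83.9) = √2050 = 45.28 rad/s.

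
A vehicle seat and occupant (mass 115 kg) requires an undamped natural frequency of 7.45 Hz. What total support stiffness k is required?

ω_n = 2πf_n = 2π × 7.45 = 46.81 rad/s.
k = m·ω_n² = 115 × 46.81² = 115 × 2191 = 252000 N/m.

252000 N/m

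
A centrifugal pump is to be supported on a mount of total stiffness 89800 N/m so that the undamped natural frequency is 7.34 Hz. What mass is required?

42.2 kg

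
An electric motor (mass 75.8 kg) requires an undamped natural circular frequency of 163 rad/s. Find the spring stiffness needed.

k = m·ω_n² = 75.8 × 163.0² = 75.8 × 26570 = 2014000 N/m.

2010000 N/m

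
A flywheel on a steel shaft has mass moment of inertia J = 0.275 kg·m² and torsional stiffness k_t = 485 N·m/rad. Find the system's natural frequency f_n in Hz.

ω_n = √(k_t/J) = √(485/0.275) = √1764 = 42.00 rad/s.
f_n = ω_n/(2π) = 42.00/6.283 = 6.684 Hz.

6.68 Hz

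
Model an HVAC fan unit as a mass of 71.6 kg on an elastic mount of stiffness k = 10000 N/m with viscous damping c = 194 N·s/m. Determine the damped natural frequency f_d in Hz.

ω_n = √(k/m) = √(10000/71.6) = 11.82 rad/s.
Critical damping c_c = 2√(k·m) = 2√(10000 × 71.6) = 1692 N·s/m, so ζ = c/c_c = 194/1692 = 0.1146.
ω_d = ω_n√(1 − ζ²) = 11.82 × √(1 − 0.0131) = 11.74 rad/s.
f_d = ω_d/(2π) = 1.868 Hz.

1.87 Hz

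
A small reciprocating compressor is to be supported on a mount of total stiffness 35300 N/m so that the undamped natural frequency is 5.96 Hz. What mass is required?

25.2 kg

ω_n = 2πf_n = 2π × 5.96 = 37.45 rad/s.
m = k/ω_n² = 35300/37.45² = 35300/1402 = 25.17 kg.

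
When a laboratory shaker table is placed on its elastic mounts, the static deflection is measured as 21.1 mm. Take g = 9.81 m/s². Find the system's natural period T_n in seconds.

ω_n = √(g/δ_st) = √(9.81/0.0211) = √464.9 = 21.56 rad/s.
T_n = 2π/ω_n = 6.283/21.56 = 0.2914 s.

0.291 s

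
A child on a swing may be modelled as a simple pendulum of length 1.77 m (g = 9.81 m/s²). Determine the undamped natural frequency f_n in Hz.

For a simple pendulum ω_n = √(g/L) = √(9.81/1.77) = √5.542 = 2.354 rad/s.
f_n = ω_n/(2π) = 2.354/6.283 = 0.3747 Hz.

0.375 Hz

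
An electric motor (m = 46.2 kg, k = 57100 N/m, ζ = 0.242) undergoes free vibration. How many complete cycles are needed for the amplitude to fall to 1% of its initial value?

Logarithmic decrement δ = 2πζ/√(1 − ζ²) = 2π × 0.2420/√(1 − 0.0586) = 1.567.
x_n/x₀ = e^(−nδ) ≤ 0.01; take ln: n ≥ ln(1/0.01)/δ = 4.605/1.567 = 2.939.
So 3 complete cycles are required.

3 cycles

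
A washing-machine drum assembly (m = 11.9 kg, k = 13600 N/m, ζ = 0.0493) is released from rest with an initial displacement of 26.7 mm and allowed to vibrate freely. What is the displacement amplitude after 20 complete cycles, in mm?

Logarithmic decrement δ = 2πζ/√(1 − ζ²) = 2π × 0.04930/√(1 − 0.00243) = 0.3101.
After n cycles, x_n/x₀ = e^(−nδ), so x_20 = 26.7 × e^(−20 × 0.3101) = 26.7 × 0.002024 = 0.05404 mm.

0.0540 mm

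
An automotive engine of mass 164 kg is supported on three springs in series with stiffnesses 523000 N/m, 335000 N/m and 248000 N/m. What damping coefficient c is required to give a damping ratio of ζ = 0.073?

626 N·s/m

Series springs: 1/k_eq = 1/523000 + 1/335000 + 1/248000 = 8.929×10^-6, so k_eq = 112000 N/m.
c_c = 2√(k_eq·m) = 2√(112000 × 164) = 8571 N·s/m.
c = ζ·c_c = 0.073 × 8571 = 625.7 N·s/m.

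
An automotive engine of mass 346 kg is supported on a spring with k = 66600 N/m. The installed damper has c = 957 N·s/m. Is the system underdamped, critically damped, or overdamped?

underdamped

c_c = 2√(k·m) = 9601 N·s/m; ζ = c/c_c = 957/9601 = 0.0997.
Since ζ < 1 the system is underdamped.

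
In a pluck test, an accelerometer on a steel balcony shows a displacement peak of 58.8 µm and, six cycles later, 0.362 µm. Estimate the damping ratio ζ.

Logarithmic decrement δ = (1/n)·ln(x₀/x_n) = (1/6)·ln(58.8/0.362) = (1/6)·ln(162.4) = 0.8484.
ζ = δ/√(4π² + δ²) = 0.8484/√(39.48 + 0.720) = 0.8484/6.340 = 0.1338.

0.134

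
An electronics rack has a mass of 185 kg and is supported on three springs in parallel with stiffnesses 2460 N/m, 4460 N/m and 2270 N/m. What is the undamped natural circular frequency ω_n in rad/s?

Parallel springs add: k_eq = 2460 + 4460 + 2270 = 9190 N/m.
ω_n = √(k_eq/m) = √(9190/185) = √49.68 = 7.048 rad/s.

7.05 rad/s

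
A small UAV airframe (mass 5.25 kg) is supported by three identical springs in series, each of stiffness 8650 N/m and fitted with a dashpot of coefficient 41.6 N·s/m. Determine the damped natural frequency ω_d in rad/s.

23.1 rad/s

Series springs: 1/k_eq = 3/8650, so k_eq = 8650/3 = 2883 N/m.
ω_n = √(k_eq/m) = √(2883/5.25) = 23.44 rad/s.
Critical damping c_c = 2√(k_eq·m) = 2√(2883 × 5.25) = 246.1 N·s/m, so ζ = c/c_c = 41.6/246.1 = 0.1691.
ω_d = ω_n√(1 − ζ²) = 23.44 × √(1 − 0.0286) = 23.10 rad/s.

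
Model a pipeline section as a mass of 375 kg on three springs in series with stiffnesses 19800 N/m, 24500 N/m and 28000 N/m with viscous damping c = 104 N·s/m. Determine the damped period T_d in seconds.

1.37 s

Series springs: 1/k_eq = 1/19800 + 1/24500 + 1/28000 = 0.0001270, so k_eq = 7872 N/m.
ω_n = √(k_eq/m) = √(7872/375) = 4.582 rad/s.
Critical damping c_c = 2√(k_eq·m) = 2√(7872 × 375) = 3436 N·s/m, so ζ = c/c_c = 104/3436 = 0.03027.
ω_d = ω_n√(1 − ζ²) = 4.582 × √(1 − 0.000916) = 4.580 rad/s.
T_d = 2π/ω_d = 1.372 s.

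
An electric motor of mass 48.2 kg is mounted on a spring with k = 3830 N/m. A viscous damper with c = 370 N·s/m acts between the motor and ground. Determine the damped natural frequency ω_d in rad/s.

8.05 rad/s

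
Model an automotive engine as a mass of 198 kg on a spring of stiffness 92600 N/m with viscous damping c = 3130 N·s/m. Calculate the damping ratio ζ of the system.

0.365

ω_n = √(k/m) = √(92600/198) = 21.63 rad/s.
Critical damping c_c = 2√(k·m) = 2√(92600 × 198) = 8564 N·s/m, so ζ = c/c_c = 3130/8564 = 0.3655.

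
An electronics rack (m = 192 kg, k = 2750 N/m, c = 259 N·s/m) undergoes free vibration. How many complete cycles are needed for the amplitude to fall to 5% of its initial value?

3 cycles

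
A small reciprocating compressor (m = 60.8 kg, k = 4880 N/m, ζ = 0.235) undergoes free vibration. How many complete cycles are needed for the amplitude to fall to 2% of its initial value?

Logarithmic decrement δ = 2πζ/√(1 − ζ²) = 2π × 0.2350/√(1 − 0.0552) = 1.519.
x_n/x₀ = e^(−nδ) ≤ 0.02; take ln: n ≥ ln(1/0.02)/δ = 3.912/1.519 = 2.575.
So 3 complete cycles are required.

3 cycles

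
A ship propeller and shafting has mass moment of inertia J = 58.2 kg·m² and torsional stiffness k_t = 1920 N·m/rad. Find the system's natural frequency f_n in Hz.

0.914 Hz

ω_n = √(k_t/J) = √(1920/58.2) = √32.99 = 5.744 rad/s.
f_n = ω_n/(2π) = 5.744/6.283 = 0.9141 Hz.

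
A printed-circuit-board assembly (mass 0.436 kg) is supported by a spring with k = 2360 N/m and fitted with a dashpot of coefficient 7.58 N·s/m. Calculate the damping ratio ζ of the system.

ω_n = √(k/m) = √(2360/0.436) = 73.57 rad/s.
Critical damping c_c = 2√(k·m) = 2√(2360 × 0.436) = 64.15 N·s/m, so ζ = c/c_c = 7.58/64.15 = 0.1182.

0.118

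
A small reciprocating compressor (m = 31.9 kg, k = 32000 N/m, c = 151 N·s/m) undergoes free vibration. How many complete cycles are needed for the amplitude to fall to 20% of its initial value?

4 cycles

ζ = c/(2√(km)) = 151/(2√(32000 × 31.9)) = 151/2021 = 0.07473.
Logarithmic decrement δ = 2πζ/√(1 − ζ²) = 2π × 0.07473/√(1 − 0.00558) = 0.4708.
x_n/x₀ = e^(−nδ) ≤ 0.2; take ln: n ≥ ln(1/0.2)/δ = 1.609/0.4708 = 3.418.
So 4 complete cycles are required.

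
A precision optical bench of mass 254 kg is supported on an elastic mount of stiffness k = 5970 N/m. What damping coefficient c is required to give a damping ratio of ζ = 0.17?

419 N·s/m

c_c = 2√(k·m) = 2√(5970 × 254) = 2463 N·s/m.
c = ζ·c_c = 0.17 × 2463 = 418.7 N·s/m.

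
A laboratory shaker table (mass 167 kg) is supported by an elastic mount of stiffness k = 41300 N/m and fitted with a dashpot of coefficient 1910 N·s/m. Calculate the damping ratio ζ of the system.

0.364

ω_n = √(k/m) = √(41300/167) = 15.73 rad/s.
Critical damping c_c = 2√(k·m) = 2√(41300 × 167) = 5252 N·s/m, so ζ = c/c_c = 1910/5252 = 0.3636.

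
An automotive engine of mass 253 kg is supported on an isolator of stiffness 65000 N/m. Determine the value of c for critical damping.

8110 N·s/m

c_c = 2√(k·m) = 2√(65000 × 253) = 2 × 4055 = 8110 N·s/m.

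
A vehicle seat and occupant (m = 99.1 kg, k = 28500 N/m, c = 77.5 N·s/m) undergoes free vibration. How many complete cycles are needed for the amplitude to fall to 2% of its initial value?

ζ = c/(2√(km)) = 77.5/(2√(28500 × 99.1)) = 77.5/3361 = 0.02306.
Logarithmic decrement δ = 2πζ/√(1 − ζ²) = 2π × 0.02306/√(1 − 0.000532) = 0.1449.
x_n/x₀ = e^(−nδ) ≤ 0.02; take ln: n ≥ ln(1/0.02)/δ = 3.912/0.1449 = 27.00.
So 27 complete cycles are required.

27 cycles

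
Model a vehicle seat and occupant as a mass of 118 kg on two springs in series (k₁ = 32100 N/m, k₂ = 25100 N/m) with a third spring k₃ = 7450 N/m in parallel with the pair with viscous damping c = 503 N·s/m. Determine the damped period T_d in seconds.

0.471 s

Series pair: k_s = k₁k₂/(k₁+k₂) = (32100)(25100)/(32100 + 25100) = 14090 N/m. In parallel with k₃: k_eq = 14090 + 7450 = 21540 N/m.
ω_n = √(k_eq/m) = √(21540/118) = 13.51 rad/s.
Critical damping c_c = 2√(k_eq·m) = 2√(21540 × 118) = 3188 N·s/m, so ζ = c/c_c = 503/3188 = 0.1578.
ω_d = ω_n√(1 − ζ²) = 13.51 × √(1 − 0.0249) = 13.34 rad/s.
T_d = 2π/ω_d = 0.4710 s.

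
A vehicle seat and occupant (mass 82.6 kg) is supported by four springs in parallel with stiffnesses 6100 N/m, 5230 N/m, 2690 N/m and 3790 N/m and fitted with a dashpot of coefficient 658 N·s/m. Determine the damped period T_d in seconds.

0.445 s

Parallel springs add: k_eq = 6100 + 5230 + 2690 + 3790 = 17810 N/m.
ω_n = √(k_eq/m) = √(17810/82.6) = 14.68 rad/s.
Critical damping c_c = 2√(k_eq·m) = 2√(17810 × 82.6) = 2426 N·s/m, so ζ = c/c_c = 658/2426 = 0.2713.
ω_d = ω_n√(1 − ζ²) = 14.68 × √(1 − 0.0736) = 14.13 rad/s.
T_d = 2π/ω_d = 0.4446 s.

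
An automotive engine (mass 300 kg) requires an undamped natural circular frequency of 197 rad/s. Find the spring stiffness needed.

k = m·ω_n² = 300 × 197.0² = 300 × 38810 = 11640000 N/m.

11600000 N/m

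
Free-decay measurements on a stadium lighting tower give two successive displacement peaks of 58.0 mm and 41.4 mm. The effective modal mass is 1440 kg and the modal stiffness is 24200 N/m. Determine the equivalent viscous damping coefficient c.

633 N·s/m

Logarithmic decrement δ = (1/n)·ln(x₀/x_n) = (1/1)·ln(58.0/41.4) = (1/1)·ln(1.401) = 0.3372.
ζ = δ/√(4π² + δ²) = 0.3372/√(39.48 + 0.114) = 0.3372/6.292 = 0.05358.
c = ζ · 2√(km) = 0.05358 × 2√(24200 × 1440) = 0.05358 × 11810 = 632.6 N·s/m.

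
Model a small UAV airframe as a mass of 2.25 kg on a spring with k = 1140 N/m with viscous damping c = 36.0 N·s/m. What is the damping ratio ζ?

0.355

ω_n = √(k/m) = √(1140/2.25) = 22.51 rad/s.
Critical damping c_c = 2√(k·m) = 2√(1140 × 2.25) = 101.3 N·s/m, so ζ = c/c_c = 36.0/101.3 = 0.3554.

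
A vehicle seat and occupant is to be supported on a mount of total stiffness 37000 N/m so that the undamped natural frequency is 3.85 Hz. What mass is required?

63.2 kg

ω_n = 2πf_n = 2π × 3.85 = 24.19 rad/s.
m = k/ω_n² = 37000/24.19² = 37000/585.2 = 63.23 kg.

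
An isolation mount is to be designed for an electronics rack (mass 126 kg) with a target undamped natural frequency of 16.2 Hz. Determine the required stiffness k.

1310000 N/m

ω_n = 2πf_n = 2π × 16.2 = 101.8 rad/s.
k = m·ω_n² = 126 × 101.8² = 126 × 10360 = 1305000 N/m.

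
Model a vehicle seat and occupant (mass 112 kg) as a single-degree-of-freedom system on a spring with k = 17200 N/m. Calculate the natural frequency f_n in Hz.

ω_n = √(k/m) = √(17200/112) = √153.6 = 12.39 rad/s.
f_n = ω_n/(2π) = 12.39/6.283 = 1.972 Hz.

1.97 Hz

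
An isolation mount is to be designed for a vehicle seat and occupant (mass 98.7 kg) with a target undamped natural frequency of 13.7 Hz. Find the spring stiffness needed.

731000 N/m

ω_n = 2πf_n = 2π × 13.7 = 86.08 rad/s.
k = m·ω_n² = 98.7 × 86.08² = 98.7 × 7410 = 731300 N/m.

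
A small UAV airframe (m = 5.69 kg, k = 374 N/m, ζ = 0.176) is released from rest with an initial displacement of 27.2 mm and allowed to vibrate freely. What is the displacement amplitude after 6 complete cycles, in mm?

Logarithmic decrement δ = 2πζ/√(1 − ζ²) = 2π × 0.1760/√(1 − 0.0310) = 1.123.
After n cycles, x_n/x₀ = e^(−nδ), so x_6 = 27.2 × e^(−6 × 1.123) = 27.2 × 0.001182 = 0.03216 mm.

0.0322 mm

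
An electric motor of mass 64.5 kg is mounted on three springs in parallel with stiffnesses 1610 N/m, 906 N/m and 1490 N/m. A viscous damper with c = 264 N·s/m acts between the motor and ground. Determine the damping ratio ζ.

Parallel springs add: k_eq = 1610 + 906 + 1490 = 4006 N/m.
ω_n = √(k_eq/m) = √(4006/64.5) = 7.881 rad/s.
Critical damping c_c = 2√(k_eq·m) = 2√(4006 × 64.5) = 1017 N·s/m, so ζ = c/c_c = 264/1017 = 0.2597.

0.260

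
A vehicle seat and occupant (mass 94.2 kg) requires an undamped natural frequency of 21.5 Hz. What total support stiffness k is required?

ω_n = 2πf_n = 2π × 21.5 = 135.1 rad/s.
k = m·ω_n² = 94.2 × 135.1² = 94.2 × 18250 = 1719000 N/m.

1720000 N/m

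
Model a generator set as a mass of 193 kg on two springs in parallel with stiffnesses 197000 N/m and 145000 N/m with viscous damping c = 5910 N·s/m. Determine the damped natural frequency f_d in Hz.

Parallel springs add: k_eq = 197000 + 145000 = 342000 N/m.
ω_n = √(k_eq/m) = √(342000/193) = 42.10 rad/s.
Critical damping c_c = 2√(k_eq·m) = 2√(342000 × 193) = 16250 N·s/m, so ζ = c/c_c = 5910/16250 = 0.3637.
ω_d = ω_n√(1 − ζ²) = 42.10 × √(1 − 0.132) = 39.21 rad/s.
f_d = ω_d/(2π) = 6.241 Hz.

6.24 Hz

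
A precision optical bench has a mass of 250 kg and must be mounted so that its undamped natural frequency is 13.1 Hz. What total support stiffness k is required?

ω_n = 2πf_n = 2π × 13.1 = 82.31 rad/s.
k = m·ω_n² = 250 × 82.31² = 250 × 6775 = 1694000 N/m.

1690000 N/m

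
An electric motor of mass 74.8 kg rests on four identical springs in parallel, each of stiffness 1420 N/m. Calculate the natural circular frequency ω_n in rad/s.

Parallel springs add: k_eq = 4 × 1420 = 5680 N/m.
ω_n = √(k_eq/m) = √(5680/74.8) = √75.94 = 8.714 rad/s.

8.71 rad/s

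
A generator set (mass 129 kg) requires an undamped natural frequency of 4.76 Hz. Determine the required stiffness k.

ω_n = 2πf_n = 2π × 4.76 = 29.91 rad/s.
k = m·ω_n² = 129 × 29.91² = 129 × 894.5 = 115400 N/m.

115000 N/m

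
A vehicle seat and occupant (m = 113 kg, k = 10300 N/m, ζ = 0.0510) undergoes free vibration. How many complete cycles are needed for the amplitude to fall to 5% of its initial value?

Logarithmic decrement δ = 2πζ/√(1 − ζ²) = 2π × 0.05100/√(1 − 0.00260) = 0.3209.
x_n/x₀ = e^(−nδ) ≤ 0.05; take ln: n ≥ ln(1/0.05)/δ = 2.996/0.3209 = 9.337.
So 10 complete cycles are required.

10 cycles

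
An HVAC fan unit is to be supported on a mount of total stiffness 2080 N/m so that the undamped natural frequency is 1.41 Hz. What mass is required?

26.5 kg

ω_n = 2πf_n = 2π × 1.41 = 8.859 rad/s.
m = k/ω_n² = 2080/8.859² = 2080/78.49 = 26.50 kg.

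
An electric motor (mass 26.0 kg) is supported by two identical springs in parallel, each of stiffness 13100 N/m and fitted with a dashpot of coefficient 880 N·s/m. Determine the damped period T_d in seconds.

Parallel springs add: k_eq = 2 × 13100 = 26200 N/m.
ω_n = √(k_eq/m) = √(26200/26.0) = 31.74 rad/s.
Critical damping c_c = 2√(k_eq·m) = 2√(26200 × 26.0) = 1651 N·s/m, so ζ = c/c_c = 880/1651 = 0.5331.
ω_d = ω_n√(1 − ζ²) = 31.74 × √(1 − 0.284) = 26.86 rad/s.
T_d = 2π/ω_d = 0.2339 s.

0.234 s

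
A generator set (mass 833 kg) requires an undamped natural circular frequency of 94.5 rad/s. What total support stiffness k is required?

7440000 N/m

k = m·ω_n² = 833 × 94.50² = 833 × 8930 = 7439000 N/m.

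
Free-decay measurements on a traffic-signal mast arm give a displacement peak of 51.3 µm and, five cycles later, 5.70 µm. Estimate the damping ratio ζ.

Logarithmic decrement δ = (1/n)·ln(x₀/x_n) = (1/5)·ln(51.3/5.70) = (1/5)·ln(9.000) = 0.4394.
ζ = δ/√(4π² + δ²) = 0.4394/√(39.48 + 0.193) = 0.4394/6.299 = 0.06977.

0.0698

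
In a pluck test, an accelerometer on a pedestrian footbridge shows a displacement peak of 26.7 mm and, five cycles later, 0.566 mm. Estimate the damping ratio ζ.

Logarithmic decrement δ = (1/n)·ln(x₀/x_n) = (1/5)·ln(26.7/0.566) = (1/5)·ln(47.17) = 0.7708.
ζ = δ/√(4π² + δ²) = 0.7708/√(39.48 + 0.594) = 0.7708/6.330 = 0.1218.

0.122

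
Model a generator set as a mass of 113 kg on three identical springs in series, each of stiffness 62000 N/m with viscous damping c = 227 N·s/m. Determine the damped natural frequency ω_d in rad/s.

13.5 rad/s

Series springs: 1/k_eq = 3/62000, so k_eq = 62000/3 = 20670 N/m.
ω_n = √(k_eq/m) = √(20670/113) = 13.52 rad/s.
Critical damping c_c = 2√(k_eq·m) = 2√(20670 × 113) = 3056 N·s/m, so ζ = c/c_c = 227/3056 = 0.07427.
ω_d = ω_n√(1 − ζ²) = 13.52 × √(1 − 0.00552) = 13.49 rad/s.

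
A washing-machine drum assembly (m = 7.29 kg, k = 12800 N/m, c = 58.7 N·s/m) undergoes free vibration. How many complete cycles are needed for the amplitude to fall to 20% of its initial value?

ζ = c/(2√(km)) = 58.7/(2√(12800 × 7.29)) = 58.7/610.9 = 0.09608.
Logarithmic decrement δ = 2πζ/√(1 − ζ²) = 2π × 0.09608/√(1 − 0.00923) = 0.6065.
x_n/x₀ = e^(−nδ) ≤ 0.2; take ln: n ≥ ln(1/0.2)/δ = 1.609/0.6065 = 2.654.
So 3 complete cycles are required.

3 cycles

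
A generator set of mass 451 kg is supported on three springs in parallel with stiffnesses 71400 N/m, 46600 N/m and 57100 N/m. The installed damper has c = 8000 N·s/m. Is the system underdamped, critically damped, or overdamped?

underdamped

Parallel springs add: k_eq = 71400 + 46600 + 57100 = 175100 N/m.
c_c = 2√(k_eq·m) = 17770 N·s/m; ζ = c/c_c = 8000/17770 = 0.450.
Since ζ < 1 the system is underdamped.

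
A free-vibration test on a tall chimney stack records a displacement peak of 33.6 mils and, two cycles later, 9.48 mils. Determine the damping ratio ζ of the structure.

Logarithmic decrement δ = (1/n)·ln(x₀/x_n) = (1/2)·ln(33.6/9.48) = (1/2)·ln(3.544) = 0.6327.
ζ = δ/√(4π² + δ²) = 0.6327/√(39.48 + 0.400) = 0.6327/6.315 = 0.1002.

0.100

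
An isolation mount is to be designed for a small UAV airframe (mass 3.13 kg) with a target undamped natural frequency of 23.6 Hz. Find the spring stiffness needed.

ω_n = 2πf_n = 2π × 23.6 = 148.3 rad/s.
k = m·ω_n² = 3.13 × 148.3² = 3.13 × 21990 = 68820 N/m.

68800 N/m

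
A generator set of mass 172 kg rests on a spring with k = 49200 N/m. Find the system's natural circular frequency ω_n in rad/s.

16.9 rad/s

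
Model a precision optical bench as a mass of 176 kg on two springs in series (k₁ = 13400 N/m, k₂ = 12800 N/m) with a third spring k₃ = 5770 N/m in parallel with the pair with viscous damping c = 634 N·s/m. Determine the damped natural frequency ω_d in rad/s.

8.17 rad/s

Series pair: k_s = k₁k₂/(k₁+k₂) = (13400)(12800)/(13400 + 12800) = 6547 N/m. In parallel with k₃: k_eq = 6547 + 5770 = 12320 N/m.
ω_n = √(k_eq/m) = √(12320/176) = 8.365 rad/s.
Critical damping c_c = 2√(k_eq·m) = 2√(12320 × 176) = 2945 N·s/m, so ζ = c/c_c = 634/2945 = 0.2153.
ω_d = ω_n√(1 − ζ²) = 8.365 × √(1 − 0.0464) = 8.169 rad/s.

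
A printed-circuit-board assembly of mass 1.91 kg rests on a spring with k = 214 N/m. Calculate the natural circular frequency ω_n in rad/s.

10.6 rad/s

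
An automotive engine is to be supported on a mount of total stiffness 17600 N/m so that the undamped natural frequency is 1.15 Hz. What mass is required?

337 kg

ω_n = 2πf_n = 2π × 1.15 = 7.226 rad/s.
m = k/ω_n² = 17600/7.226² = 17600/52.21 = 337.1 kg.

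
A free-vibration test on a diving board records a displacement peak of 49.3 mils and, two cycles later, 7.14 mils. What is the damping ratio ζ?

0.152

Logarithmic decrement δ = (1/n)·ln(x₀/x_n) = (1/2)·ln(49.3/7.14) = (1/2)·ln(6.905) = 0.9661.
ζ = δ/√(4π² + δ²) = 0.9661/√(39.48 + 0.933) = 0.9661/6.357 = 0.1520.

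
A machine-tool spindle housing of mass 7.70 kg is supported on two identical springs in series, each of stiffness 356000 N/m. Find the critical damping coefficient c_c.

Series springs: 1/k_eq = 2/356000, so k_eq = 356000/2 = 178000 N/m.
c_c = 2√(k_eq·m) = 2√(178000 × 7.70) = 2 × 1171 = 2341 N·s/m.

2340 N·s/m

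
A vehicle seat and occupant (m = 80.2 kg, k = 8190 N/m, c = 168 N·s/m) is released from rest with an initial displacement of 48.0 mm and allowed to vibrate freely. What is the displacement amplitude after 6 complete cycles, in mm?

ζ = c/(2√(km)) = 168/(2√(8190 × 80.2)) = 168/1621 = 0.1036.
Logarithmic decrement δ = 2πζ/√(1 − ζ²) = 2π × 0.1036/√(1 − 0.0107) = 0.6547.
After n cycles, x_n/x₀ = e^(−nδ), so x_6 = 48.0 × e^(−6 × 0.6547) = 48.0 × 0.01967 = 0.9443 mm.

0.944 mm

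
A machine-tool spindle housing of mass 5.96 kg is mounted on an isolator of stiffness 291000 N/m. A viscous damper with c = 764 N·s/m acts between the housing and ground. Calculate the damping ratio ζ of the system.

0.290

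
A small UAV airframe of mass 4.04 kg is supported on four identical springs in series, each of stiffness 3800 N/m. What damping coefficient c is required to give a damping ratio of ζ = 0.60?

Series springs: 1/k_eq = 4/3800, so k_eq = 3800/4 = 950.0 N/m.
c_c = 2√(k_eq·m) = 2√(950.0 × 4.04) = 123.9 N·s/m.
c = ζ·c_c = 0.60 × 123.9 = 74.34 N·s/m.

74.3 N·s/m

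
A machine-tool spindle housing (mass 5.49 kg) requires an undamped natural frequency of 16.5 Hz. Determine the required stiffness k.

ω_n = 2πf_n = 2π × 16.5 = 103.7 rad/s.
k = m·ω_n² = 5.49 × 103.7² = 5.49 × 10750 = 59010 N/m.

59000 N/m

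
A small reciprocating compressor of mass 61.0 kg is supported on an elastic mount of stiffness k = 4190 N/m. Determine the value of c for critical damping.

c_c = 2√(k·m) = 2√(4190 × 61.0) = 2 × 505.6 = 1011 N·s/m.

1010 N·s/m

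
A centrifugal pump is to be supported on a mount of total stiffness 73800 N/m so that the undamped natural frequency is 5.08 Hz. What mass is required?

ω_n = 2πf_n = 2π × 5.08 = 31.92 rad/s.
m = k/ω_n² = 73800/31.92² = 73800/1019 = 72.44 kg.

72.4 kg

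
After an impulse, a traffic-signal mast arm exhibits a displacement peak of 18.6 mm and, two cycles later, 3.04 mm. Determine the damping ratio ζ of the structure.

Logarithmic decrement δ = (1/n)·ln(x₀/x_n) = (1/2)·ln(18.6/3.04) = (1/2)·ln(6.118) = 0.9057.
ζ = δ/√(4π² + δ²) = 0.9057/√(39.48 + 0.820) = 0.9057/6.348 = 0.1427.

0.143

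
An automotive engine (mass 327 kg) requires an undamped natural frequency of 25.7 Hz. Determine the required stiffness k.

ω_n = 2πf_n = 2π × 25.7 = 161.5 rad/s.
k = m·ω_n² = 327 × 161.5² = 327 × 26080 = 8527000 N/m.

8530000 N/m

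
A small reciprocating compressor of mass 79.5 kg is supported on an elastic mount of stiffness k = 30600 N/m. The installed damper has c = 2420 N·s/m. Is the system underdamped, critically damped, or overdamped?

underdamped

c_c = 2√(k·m) = 3119 N·s/m; ζ = c/c_c = 2420/3119 = 0.776.
Since ζ < 1 the system is underdamped.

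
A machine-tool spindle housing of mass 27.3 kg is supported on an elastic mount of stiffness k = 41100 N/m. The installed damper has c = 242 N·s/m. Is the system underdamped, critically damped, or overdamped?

underdamped

c_c = 2√(k·m) = 2119 N·s/m; ζ = c/c_c = 242/2119 = 0.114.
Since ζ < 1 the system is underdamped.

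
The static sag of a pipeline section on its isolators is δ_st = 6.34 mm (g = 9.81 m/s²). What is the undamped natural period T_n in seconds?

ω_n = √(g/δ_st) = √(9.81/0.00634) = √1547 = 39.34 rad/s.
T_n = 2π/ω_n = 6.283/39.34 = 0.1597 s.

0.160 s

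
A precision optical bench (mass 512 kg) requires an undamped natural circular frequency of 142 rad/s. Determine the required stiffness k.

k = m·ω_n² = 512 × 142.0² = 512 × 20160 = 10320000 N/m.

10300000 N/m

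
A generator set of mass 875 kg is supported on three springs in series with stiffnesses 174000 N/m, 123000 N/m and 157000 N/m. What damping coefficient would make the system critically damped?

13100 N·s/m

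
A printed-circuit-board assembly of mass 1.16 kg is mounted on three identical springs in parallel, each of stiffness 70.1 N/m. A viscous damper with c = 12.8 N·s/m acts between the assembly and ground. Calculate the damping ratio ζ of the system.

0.410

Parallel springs add: k_eq = 3 × 70.1 = 210.3 N/m.
ω_n = √(k_eq/m) = √(210.3/1.16) = 13.46 rad/s.
Critical damping c_c = 2√(k_eq·m) = 2√(210.3 × 1.16) = 31.24 N·s/m, so ζ = c/c_c = 12.8/31.24 = 0.4098.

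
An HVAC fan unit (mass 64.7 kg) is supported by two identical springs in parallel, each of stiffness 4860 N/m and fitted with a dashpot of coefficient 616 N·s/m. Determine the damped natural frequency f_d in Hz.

Parallel springs add: k_eq = 2 × 4860 = 9720 N/m.
ω_n = √(k_eq/m) = √(9720/64.7) = 12.26 rad/s.
Critical damping c_c = 2√(k_eq·m) = 2√(9720 × 64.7) = 1586 N·s/m, so ζ = c/c_c = 616/1586 = 0.3884.
ω_d = ω_n√(1 − ζ²) = 12.26 × √(1 − 0.151) = 11.29 rad/s.
f_d = ω_d/(2π) = 1.798 Hz.

1.80 Hz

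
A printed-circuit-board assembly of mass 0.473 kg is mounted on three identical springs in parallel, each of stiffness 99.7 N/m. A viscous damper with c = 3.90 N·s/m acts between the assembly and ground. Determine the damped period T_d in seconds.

0.253 s

Parallel springs add: k_eq = 3 × 99.7 = 299.1 N/m.
ω_n = √(k_eq/m) = √(299.1/0.473) = 25.15 rad/s.
Critical damping c_c = 2√(k_eq·m) = 2√(299.1 × 0.473) = 23.79 N·s/m, so ζ = c/c_c = 3.90/23.79 = 0.1639.
ω_d = ω_n√(1 − ζ²) = 25.15 × √(1 − 0.0269) = 24.81 rad/s.
T_d = 2π/ω_d = 0.2533 s.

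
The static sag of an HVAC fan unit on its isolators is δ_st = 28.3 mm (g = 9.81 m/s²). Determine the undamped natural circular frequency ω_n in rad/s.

ω_n = √(g/δ_st) = √(9.81/0.0283) = √346.6 = 18.62 rad/s.

18.6 rad/s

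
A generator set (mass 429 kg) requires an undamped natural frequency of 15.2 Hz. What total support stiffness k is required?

ω_n = 2πf_n = 2π × 15.2 = 95.50 rad/s.
k = m·ω_n² = 429 × 95.50² = 429 × 9121 = 3913000 N/m.

3910000 N/m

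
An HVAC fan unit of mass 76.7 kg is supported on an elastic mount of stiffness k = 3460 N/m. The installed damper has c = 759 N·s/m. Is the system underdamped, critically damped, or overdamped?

underdamped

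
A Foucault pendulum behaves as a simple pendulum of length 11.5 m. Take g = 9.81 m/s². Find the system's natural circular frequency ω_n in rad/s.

0.924 rad/s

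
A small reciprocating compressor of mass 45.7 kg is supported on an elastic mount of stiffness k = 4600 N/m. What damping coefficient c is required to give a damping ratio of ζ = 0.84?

770 N·s/m

c_c = 2√(k·m) = 2√(4600 × 45.7) = 917.0 N·s/m.
c = ζ·c_c = 0.84 × 917.0 = 770.3 N·s/m.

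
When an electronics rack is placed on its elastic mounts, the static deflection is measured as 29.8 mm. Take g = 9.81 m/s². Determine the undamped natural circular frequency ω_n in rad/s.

18.1 rad/s

ω_n = √(g/δ_st) = √(9.81/0.0298) = √329.2 = 18.14 rad/s.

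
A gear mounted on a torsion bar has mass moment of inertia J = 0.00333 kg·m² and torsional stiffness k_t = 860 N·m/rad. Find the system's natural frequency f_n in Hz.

ω_n = √(k_t/J) = √(860/0.00333) = √258300 = 508.2 rad/s.
f_n = ω_n/(2π) = 508.2/6.283 = 80.88 Hz.

80.9 Hz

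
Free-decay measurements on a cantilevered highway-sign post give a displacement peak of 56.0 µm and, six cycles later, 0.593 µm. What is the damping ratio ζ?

Logarithmic decrement δ = (1/n)·ln(x₀/x_n) = (1/6)·ln(56.0/0.593) = (1/6)·ln(94.44) = 0.7580.
ζ = δ/√(4π² + δ²) = 0.7580/√(39.48 + 0.575) = 0.7580/6.329 = 0.1198.

0.120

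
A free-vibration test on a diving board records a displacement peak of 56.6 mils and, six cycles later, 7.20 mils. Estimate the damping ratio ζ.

Logarithmic decrement δ = (1/n)·ln(x₀/x_n) = (1/6)·ln(56.6/7.20) = (1/6)·ln(7.861) = 0.3437.
ζ = δ/√(4π² + δ²) = 0.3437/√(39.48 + 0.118) = 0.3437/6.293 = 0.05461.

0.0546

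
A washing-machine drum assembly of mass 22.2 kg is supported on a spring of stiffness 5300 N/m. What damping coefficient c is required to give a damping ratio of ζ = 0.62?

425 N·s/m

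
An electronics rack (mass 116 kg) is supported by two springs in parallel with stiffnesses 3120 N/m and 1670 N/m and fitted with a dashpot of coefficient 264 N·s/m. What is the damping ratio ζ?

0.177

Parallel springs add: k_eq = 3120 + 1670 = 4790 N/m.
ω_n = √(k_eq/m) = √(4790/116) = 6.426 rad/s.
Critical damping c_c = 2√(k_eq·m) = 2√(4790 × 116) = 1491 N·s/m, so ζ = c/c_c = 264/1491 = 0.1771.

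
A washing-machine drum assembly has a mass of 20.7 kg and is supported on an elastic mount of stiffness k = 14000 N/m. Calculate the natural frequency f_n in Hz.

4.14 Hz

ω_n = √(k/m) = √(14000/20.7) = √676.3 = 26.01 rad/s.
f_n = ω_n/(2π) = 26.01/6.283 = 4.139 Hz.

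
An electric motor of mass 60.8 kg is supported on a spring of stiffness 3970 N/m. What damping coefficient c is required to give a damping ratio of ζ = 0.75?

737 N·s/m

c_c = 2√(k·m) = 2√(3970 × 60.8) = 982.6 N·s/m.
c = ζ·c_c = 0.75 × 982.6 = 737.0 N·s/m.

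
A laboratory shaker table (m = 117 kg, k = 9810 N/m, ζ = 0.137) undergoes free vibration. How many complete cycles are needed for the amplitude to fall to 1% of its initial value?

6 cycles

Logarithmic decrement δ = 2πζ/√(1 − ζ²) = 2π × 0.1370/√(1 − 0.0188) = 0.8690.
x_n/x₀ = e^(−nδ) ≤ 0.01; take ln: n ≥ ln(1/0.01)/δ = 4.605/0.8690 = 5.299.
So 6 complete cycles are required.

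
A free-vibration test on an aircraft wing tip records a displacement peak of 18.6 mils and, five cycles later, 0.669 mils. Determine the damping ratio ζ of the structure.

0.105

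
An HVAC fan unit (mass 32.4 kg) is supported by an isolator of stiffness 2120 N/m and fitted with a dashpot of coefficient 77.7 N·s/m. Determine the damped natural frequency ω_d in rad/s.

8.00 rad/s

ω_n = √(k/m) = √(2120/32.4) = 8.089 rad/s.
Critical damping c_c = 2√(k·m) = 2√(2120 × 32.4) = 524.2 N·s/m, so ζ = c/c_c = 77.7/524.2 = 0.1482.
ω_d = ω_n√(1 − ζ²) = 8.089 × √(1 − 0.0220) = 8.000 rad/s.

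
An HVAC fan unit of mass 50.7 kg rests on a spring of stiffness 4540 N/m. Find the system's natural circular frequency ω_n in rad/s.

9.46 rad/s

ω_n = √(k/m) = √(4540/50.7) = √89.55 = 9.463 rad/s.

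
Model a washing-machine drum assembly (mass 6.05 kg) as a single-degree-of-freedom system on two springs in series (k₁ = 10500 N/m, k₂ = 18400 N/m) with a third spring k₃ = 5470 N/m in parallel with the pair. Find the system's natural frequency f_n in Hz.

7.13 Hz

Series pair: k_s = k₁k₂/(k₁+k₂) = (10500)(18400)/(10500 + 18400) = 6685 N/m. In parallel with k₃: k_eq = 6685 + 5470 = 12160 N/m.
ω_n = √(k_eq/m) = √(12160/6.05) = √2009 = 44.82 rad/s.
f_n = ω_n/(2π) = 44.82/6.283 = 7.134 Hz.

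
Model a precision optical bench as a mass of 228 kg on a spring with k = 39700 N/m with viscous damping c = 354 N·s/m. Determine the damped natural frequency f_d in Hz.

ω_n = √(k/m) = √(39700/228) = 13.20 rad/s.
Critical damping c_c = 2√(k·m) = 2√(39700 × 228) = 6017 N·s/m, so ζ = c/c_c = 354/6017 = 0.05883.
ω_d = ω_n√(1 − ζ²) = 13.20 × √(1 − 0.00346) = 13.17 rad/s.
f_d = ω_d/(2π) = 2.097 Hz.

2.10 Hz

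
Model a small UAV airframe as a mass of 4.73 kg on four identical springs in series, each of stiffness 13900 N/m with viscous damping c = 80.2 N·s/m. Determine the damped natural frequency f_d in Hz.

4.10 Hz

Series springs: 1/k_eq = 4/13900, so k_eq = 13900/4 = 3475 N/m.
ω_n = √(k_eq/m) = √(3475/4.73) = 27.10 rad/s.
Critical damping c_c = 2√(k_eq·m) = 2√(3475 × 4.73) = 256.4 N·s/m, so ζ = c/c_c = 80.2/256.4 = 0.3128.
ω_d = ω_n√(1 − ζ²) = 27.10 × √(1 − 0.0978) = 25.74 rad/s.
f_d = ω_d/(2π) = 4.097 Hz.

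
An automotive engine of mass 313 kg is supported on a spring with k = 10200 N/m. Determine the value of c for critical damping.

c_c = 2√(k·m) = 2√(10200 × 313) = 2 × 1787 = 3574 N·s/m.

3570 N·s/m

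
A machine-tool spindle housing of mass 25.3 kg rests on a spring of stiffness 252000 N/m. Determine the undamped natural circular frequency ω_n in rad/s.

ω_n = √(k/m) = √(252000/25.3) = √9960 = 99.80 rad/s.

99.8 rad/s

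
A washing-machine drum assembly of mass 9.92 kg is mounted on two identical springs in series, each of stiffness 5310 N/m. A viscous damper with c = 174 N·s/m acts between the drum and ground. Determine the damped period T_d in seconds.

Series springs: 1/k_eq = 2/5310, so k_eq = 5310/2 = 2655 N/m.
ω_n = √(k_eq/m) = √(2655/9.92) = 16.36 rad/s.
Critical damping c_c = 2√(k_eq·m) = 2√(2655 × 9.92) = 324.6 N·s/m, so ζ = c/c_c = 174/324.6 = 0.5361.
ω_d = ω_n√(1 − ζ²) = 16.36 × √(1 − 0.287) = 13.81 rad/s.
T_d = 2π/ω_d = 0.4550 s.

0.455 s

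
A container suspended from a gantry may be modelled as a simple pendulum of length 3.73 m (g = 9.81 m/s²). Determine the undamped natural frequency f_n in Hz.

For a simple pendulum ω_n = √(g/L) = √(9.81/3.73) = √2.630 = 1.622 rad/s.
f_n = ω_n/(2π) = 1.622/6.283 = 0.2581 Hz.

0.258 Hz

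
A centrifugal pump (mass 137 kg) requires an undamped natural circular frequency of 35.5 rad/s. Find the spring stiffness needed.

173000 N/m

k = m·ω_n² = 137 × 35.50² = 137 × 1260 = 172700 N/m.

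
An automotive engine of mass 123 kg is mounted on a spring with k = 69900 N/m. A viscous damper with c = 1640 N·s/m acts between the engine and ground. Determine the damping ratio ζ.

ω_n = √(k/m) = √(69900/123) = 23.84 rad/s.
Critical damping c_c = 2√(k·m) = 2√(69900 × 123) = 5864 N·s/m, so ζ = c/c_c = 1640/5864 = 0.2797.

0.280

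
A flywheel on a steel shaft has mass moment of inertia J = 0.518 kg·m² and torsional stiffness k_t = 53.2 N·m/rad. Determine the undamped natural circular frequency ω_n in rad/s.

ω_n = √(k_t/J) = √(53.2/0.518) = √102.7 = 10.13 rad/s.

10.1 rad/s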